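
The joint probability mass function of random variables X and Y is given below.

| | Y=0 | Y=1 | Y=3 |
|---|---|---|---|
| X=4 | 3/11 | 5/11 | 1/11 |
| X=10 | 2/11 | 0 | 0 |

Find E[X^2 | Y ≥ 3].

P(Y ≥ 3) = 1/11.
Σ X^2·P over the event = 16·(1/11) = 16/11.
E[X^2 | Y ≥ 3] = (16/11) / (1/11) = 16.

16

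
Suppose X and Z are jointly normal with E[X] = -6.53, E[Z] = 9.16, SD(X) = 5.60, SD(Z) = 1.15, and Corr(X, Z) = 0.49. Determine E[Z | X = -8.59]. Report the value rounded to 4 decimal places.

8.9527

The regression of Z on X has slope ρ·σ_Z/σ_X and passes through (μ_X, μ_Z).
E[Z | X=-8.59] = 9.16 + (0.49)·(1.15/5.60)·(-8.59 − (-6.53)) = 9.16 + (0.10063)·(-2.06) = 8.9527.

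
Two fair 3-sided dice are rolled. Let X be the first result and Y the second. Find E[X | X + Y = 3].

P(X + Y = 3) = 2/9.
Summing X·P(x,y) over outcomes with X + Y = 3 gives 1/3.
E[X | X + Y = 3] = (1/3) / (2/9) = 3/2.

3/2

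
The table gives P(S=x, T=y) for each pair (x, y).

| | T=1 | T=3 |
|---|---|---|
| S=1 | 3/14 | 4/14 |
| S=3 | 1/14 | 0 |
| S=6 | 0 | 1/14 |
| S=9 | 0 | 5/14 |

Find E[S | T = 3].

11/2

P(T = 3) = 5/7.
Σ S·P over the event = 1·(4/14) + 6·(1/14) + 9·(5/14) = 55/14.
E[S | T = 3] = (55/14) / (5/7) = 11/2.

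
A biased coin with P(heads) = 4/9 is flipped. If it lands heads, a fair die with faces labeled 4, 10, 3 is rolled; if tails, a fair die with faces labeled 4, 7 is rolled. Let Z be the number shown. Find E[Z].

E[Z | heads] = (4+10+3)/3 = 17/3.
E[Z | tails] = (4+7)/2 = 11/2.
E[Z] = (4/9)·(17/3) + (5/9)·(11/2) = 301/54.

301/54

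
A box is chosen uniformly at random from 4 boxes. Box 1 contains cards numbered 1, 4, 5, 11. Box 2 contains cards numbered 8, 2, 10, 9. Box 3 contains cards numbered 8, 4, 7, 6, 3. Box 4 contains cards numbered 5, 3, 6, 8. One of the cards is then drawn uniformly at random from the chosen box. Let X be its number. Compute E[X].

59/10

E[X | box 1] = (1+4+5+11)/4 = 21/4.
E[X | box 2] = (8+2+10+9)/4 = 29/4.
E[X | box 3] = (8+4+7+6+3)/5 = 28/5.
E[X | box 4] = (5+3+6+8)/4 = 11/2.
By the law of total expectation,
E[X] = (1/4)·(21/4) + (1/4)·(29/4) + (1/4)·(28/5) + (1/4)·(11/2) = 59/10.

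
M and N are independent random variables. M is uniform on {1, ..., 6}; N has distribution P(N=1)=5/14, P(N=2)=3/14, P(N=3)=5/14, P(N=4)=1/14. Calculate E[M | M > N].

40/9

P(M > N) = 9/14.
Summing M·P(x,y) over outcomes with M > N gives 20/7.
E[M | M > N] = (20/7) / (9/14) = 40/9.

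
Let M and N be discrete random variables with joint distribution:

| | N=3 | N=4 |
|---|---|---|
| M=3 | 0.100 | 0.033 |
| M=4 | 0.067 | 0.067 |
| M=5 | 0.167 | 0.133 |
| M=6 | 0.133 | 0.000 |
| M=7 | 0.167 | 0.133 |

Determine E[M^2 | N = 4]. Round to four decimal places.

P(N = 4) = 0.366.
Σ M^2·P over the event = 9·(0.033) + 16·(0.067) + 25·(0.133) + 49·(0.133) = 11.211.
E[M^2 | N = 4] = (11.211) / (0.366) = 30.6311.

30.6311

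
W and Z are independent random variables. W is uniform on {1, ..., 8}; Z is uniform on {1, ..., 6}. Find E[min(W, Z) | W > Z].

P(W > Z) = 9/16.
Summing min(W,Z)·P(x,y) over outcomes with W > Z gives 77/48.
E[min(W, Z) | W > Z] = (77/48) / (9/16) = 77/27.

77/27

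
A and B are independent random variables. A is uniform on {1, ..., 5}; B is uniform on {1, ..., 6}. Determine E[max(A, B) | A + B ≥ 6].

49/10

P(A + B ≥ 6) = 2/3.
Summing max(A,B)·P(x,y) over outcomes with A + B ≥ 6 gives 49/15.
E[max(A, B) | A + B ≥ 6] = (49/15) / (2/3) = 49/10.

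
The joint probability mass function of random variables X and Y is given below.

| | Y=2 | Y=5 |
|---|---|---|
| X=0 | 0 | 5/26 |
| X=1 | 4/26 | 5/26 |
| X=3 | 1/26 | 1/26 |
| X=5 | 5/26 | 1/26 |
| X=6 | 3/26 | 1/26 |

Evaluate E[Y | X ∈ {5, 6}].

13/5

P(X ∈ {5, 6}) = 5/13.
Σ Y·P over the event = 2·(5/26) + 5·(1/26) + 2·(3/26) + 5·(1/26) = 1.
E[Y | X ∈ {5, 6}] = (1) / (5/13) = 13/5.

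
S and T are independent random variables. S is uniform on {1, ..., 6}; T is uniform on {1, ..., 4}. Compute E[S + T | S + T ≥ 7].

P(S + T ≥ 7) = 5/12.
Summing (S+T)·P(x,y) over outcomes with S + T ≥ 7 gives 10/3.
E[S + T | S + T ≥ 7] = (10/3) / (5/12) = 8.

8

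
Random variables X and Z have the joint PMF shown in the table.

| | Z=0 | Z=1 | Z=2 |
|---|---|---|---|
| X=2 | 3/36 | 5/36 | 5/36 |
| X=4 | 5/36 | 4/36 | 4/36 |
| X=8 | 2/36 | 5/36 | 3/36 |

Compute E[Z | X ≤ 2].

15/13

P(X ≤ 2) = 13/36.
Summing Z·P(X=x,Z=y) over the conditioning event gives 5/12.
E[Z | X ≤ 2] = (5/12) / (13/36) = 15/13.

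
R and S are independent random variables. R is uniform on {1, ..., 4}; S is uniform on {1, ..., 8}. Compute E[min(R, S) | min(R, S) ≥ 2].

59/21

P(min(R, S) ≥ 2) = 21/32.
Summing min(R,S)·P(x,y) over outcomes with min(R, S) ≥ 2 gives 59/32.
E[min(R, S) | min(R, S) ≥ 2] = (59/32) / (21/32) = 59/21.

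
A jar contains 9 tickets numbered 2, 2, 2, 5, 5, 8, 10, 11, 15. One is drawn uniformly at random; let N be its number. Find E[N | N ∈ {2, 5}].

16/5

P(N ∈ {2, 5}) = 5/9.
Σ over the event: 2·1/3 + 5·2/9 = 16/9.
E[N | N ∈ {2, 5}] = (16/9) / (5/9) = 16/5.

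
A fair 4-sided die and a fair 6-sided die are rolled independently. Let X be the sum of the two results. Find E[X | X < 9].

P(X < 9) = 7/8.
Σ over the event: 2·1/24 + 3·1/12 + 4·1/8 + 5·1/6 + 6·1/6 + 7·1/6 + 8·1/8 = 29/6.
E[X | X < 9] = (29/6) / (7/8) = 116/21.

116/21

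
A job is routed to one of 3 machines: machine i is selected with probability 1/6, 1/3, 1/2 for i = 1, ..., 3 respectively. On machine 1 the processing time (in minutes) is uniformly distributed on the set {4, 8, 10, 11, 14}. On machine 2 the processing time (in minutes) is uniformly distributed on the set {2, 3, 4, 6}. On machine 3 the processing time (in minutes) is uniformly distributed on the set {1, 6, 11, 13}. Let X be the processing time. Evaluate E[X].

803/120

E[X | machine 1] = (4+8+10+11+14)/5 = 47/5.
E[X | machine 2] = (2+3+4+6)/4 = 15/4.
E[X | machine 3] = (1+6+11+13)/4 = 31/4.
E[X] = (1/6)·(47/5) + (1/3)·(15/4) + (1/2)·(31/4) = 803/120.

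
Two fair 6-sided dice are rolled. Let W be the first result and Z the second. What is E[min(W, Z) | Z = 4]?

3

Outcomes with Z = 4: (1,4), (2,4), (3,4), (4,4), (5,4), (6,4), each with probability 1/36.
E[min(W, Z) | Z = 4] = (1 + 2 + 3 + 4 + 4 + 4) / 6 = 3.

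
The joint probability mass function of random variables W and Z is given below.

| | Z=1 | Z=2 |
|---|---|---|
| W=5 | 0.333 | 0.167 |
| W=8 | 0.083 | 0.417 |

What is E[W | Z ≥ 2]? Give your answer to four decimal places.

7.1421

P(Z ≥ 2) = 0.584.
Σ W·P over the event = 5·(0.167) + 8·(0.417) = 4.171.
E[W | Z ≥ 2] = (4.171) / (0.584) = 7.1421.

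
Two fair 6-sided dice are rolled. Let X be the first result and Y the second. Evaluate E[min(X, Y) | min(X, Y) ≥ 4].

41/9

Outcomes with min(X, Y) ≥ 4: (4,4), (4,5), (4,6), (5,4), (5,5), (5,6), (6,4), (6,5), (6,6), each with probability 1/36.
E[min(X, Y) | min(X, Y) ≥ 4] = (4 + 4 + 4 + 4 + 5 + 5 + 4 + 5 + 6) / 9 = 41/9.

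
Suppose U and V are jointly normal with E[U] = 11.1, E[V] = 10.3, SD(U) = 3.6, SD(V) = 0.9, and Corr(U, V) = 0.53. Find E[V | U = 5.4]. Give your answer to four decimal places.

9.5448

For a bivariate normal, E[V | U=x] = μ_V + ρ·(σ_V/σ_U)·(x − μ_U).
E[V | U=5.4] = 10.3 + (0.53)·(0.9/3.6)·(5.4 − (11.1)) = 10.3 + (0.1325)·(-5.7) = 9.5448.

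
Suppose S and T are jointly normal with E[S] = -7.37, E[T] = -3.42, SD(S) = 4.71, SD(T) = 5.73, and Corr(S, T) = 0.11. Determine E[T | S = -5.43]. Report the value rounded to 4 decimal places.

The regression of T on S has slope ρ·σ_T/σ_S and passes through (μ_S, μ_T).
E[T | S=-5.43] = -3.42 + (0.11)·(5.73/4.71)·(-5.43 − (-7.37)) = -3.42 + (0.13382)·(1.94) = -3.1604.

-3.1604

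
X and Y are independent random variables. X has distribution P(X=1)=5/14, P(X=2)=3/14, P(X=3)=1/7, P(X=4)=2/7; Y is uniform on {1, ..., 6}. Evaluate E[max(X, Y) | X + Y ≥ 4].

306/71

P(X + Y ≥ 4) = 71/84.
Summing max(X,Y)·P(x,y) over outcomes with X + Y ≥ 4 gives 51/14.
E[max(X, Y) | X + Y ≥ 4] = (51/14) / (71/84) = 306/71.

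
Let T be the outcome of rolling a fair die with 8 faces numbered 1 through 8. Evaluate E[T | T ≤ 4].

5/2

Given T ≤ 4, T is equally likely to be any of {1, 2, 3, 4}.
E[T | T ≤ 4] = (1 + 2 + 3 + 4) / 4 = 5/2.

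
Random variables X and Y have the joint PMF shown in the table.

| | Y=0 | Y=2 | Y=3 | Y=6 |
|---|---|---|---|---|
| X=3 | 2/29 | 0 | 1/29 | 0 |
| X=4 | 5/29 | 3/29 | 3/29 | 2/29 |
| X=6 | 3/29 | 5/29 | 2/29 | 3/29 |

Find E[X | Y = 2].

21/4

P(Y = 2) = 8/29.
Σ X·P over the event = 4·(3/29) + 6·(5/29) = 42/29.
E[X | Y = 2] = (42/29) / (8/29) = 21/4.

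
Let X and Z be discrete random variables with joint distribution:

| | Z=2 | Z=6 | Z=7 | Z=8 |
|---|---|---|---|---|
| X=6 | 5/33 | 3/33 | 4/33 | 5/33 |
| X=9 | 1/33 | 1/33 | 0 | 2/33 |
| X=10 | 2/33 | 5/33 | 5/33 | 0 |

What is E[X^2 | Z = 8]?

P(Z = 8) = 7/33.
Σ X^2·P over the event = 36·(5/33) + 81·(2/33) = 114/11.
E[X^2 | Z = 8] = (114/11) / (7/33) = 342/7.

342/7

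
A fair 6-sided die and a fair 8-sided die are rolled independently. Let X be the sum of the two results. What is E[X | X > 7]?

P(X > 7) = 9/16.
Σ over the event: 8·1/8 + 9·1/8 + 10·5/48 + 11·1/12 + 12·1/16 + 13·1/24 + 14·1/48 = 17/3.
E[X | X > 7] = (17/3) / (9/16) = 272/27.

272/27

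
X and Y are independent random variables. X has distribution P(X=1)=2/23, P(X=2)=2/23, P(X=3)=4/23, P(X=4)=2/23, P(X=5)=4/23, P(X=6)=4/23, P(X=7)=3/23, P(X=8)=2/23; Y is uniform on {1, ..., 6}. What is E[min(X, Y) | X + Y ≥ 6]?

367/114

P(X + Y ≥ 6) = 19/23.
Summing min(X,Y)·P(x,y) over outcomes with X + Y ≥ 6 gives 367/138.
E[min(X, Y) | X + Y ≥ 6] = (367/138) / (19/23) = 367/114.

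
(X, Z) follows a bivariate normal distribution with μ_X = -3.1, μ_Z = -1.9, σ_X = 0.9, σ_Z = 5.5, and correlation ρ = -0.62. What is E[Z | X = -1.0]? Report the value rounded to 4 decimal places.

The regression of Z on X has slope ρ·σ_Z/σ_X and passes through (μ_X, μ_Z).
E[Z | X=-1.0] = -1.9 + (-0.62)·(5.5/0.9)·(-1.0 − (-3.1)) = -1.9 + (-3.7889)·(2.1) = -9.8567.

-9.8567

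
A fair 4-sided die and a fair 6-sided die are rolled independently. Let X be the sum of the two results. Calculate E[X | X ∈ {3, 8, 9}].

P(X ∈ {3, 8, 9}) = 7/24.
Σ over the event: 3·1/12 + 8·1/8 + 9·1/12 = 2.
E[X | X ∈ {3, 8, 9}] = (2) / (7/24) = 48/7.

48/7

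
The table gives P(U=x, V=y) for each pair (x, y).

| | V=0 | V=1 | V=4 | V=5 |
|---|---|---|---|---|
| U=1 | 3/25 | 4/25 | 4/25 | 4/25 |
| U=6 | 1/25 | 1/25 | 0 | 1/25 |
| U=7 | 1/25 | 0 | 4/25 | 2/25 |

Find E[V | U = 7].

26/7

P(U = 7) = 7/25.
Σ V·P over the event = 0·(1/25) + 4·(4/25) + 5·(2/25) = 26/25.
E[V | U = 7] = (26/25) / (7/25) = 26/7.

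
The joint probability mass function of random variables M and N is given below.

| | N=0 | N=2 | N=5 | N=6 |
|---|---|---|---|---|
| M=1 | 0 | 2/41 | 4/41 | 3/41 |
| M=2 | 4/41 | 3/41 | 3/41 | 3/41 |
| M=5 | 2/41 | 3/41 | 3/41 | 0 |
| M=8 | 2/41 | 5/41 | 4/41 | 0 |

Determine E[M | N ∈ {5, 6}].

P(N ∈ {5, 6}) = 20/41.
Σ M·P over the event = 1·(4/41) + 1·(3/41) + 2·(3/41) + 2·(3/41) + 5·(3/41) + 8·(4/41) = 66/41.
E[M | N ∈ {5, 6}] = (66/41) / (20/41) = 33/10.

33/10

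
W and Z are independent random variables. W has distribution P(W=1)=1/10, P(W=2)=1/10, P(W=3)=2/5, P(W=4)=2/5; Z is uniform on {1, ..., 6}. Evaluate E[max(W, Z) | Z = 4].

P(Z = 4) = 1/6.
Summing max(W,Z)·P(x,y) over outcomes with Z = 4 gives 2/3.
E[max(W, Z) | Z = 4] = (2/3) / (1/6) = 4.

4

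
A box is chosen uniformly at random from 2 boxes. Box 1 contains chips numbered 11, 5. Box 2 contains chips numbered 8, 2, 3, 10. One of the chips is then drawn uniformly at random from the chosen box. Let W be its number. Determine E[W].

55/8

E[W | box 1] = (11+5)/2 = 8.
E[W | box 2] = (8+2+3+10)/4 = 23/4.
By the law of total expectation,
E[W] = (1/2)·(8) + (1/2)·(23/4) = 55/8.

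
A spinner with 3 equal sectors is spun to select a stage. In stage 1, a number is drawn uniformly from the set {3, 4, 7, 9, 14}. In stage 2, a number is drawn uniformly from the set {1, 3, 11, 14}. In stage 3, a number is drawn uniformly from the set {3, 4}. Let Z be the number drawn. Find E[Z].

121/20

E[Z | stage 1] = (3+4+7+9+14)/5 = 37/5.
E[Z | stage 2] = (1+3+11+14)/4 = 29/4.
E[Z | stage 3] = (3+4)/2 = 7/2.
E[Z] = (1/3)·(37/5) + (1/3)·(29/4) + (1/3)·(7/2) = 121/20.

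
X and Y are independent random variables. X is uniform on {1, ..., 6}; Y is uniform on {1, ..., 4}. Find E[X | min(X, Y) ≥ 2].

P(min(X, Y) ≥ 2) = 5/8.
Summing X·P(x,y) over outcomes with min(X, Y) ≥ 2 gives 5/2.
E[X | min(X, Y) ≥ 2] = (5/2) / (5/8) = 4.

4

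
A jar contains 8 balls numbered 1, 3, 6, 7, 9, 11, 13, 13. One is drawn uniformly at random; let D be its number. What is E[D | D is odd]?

P(D is odd) = 7/8.
Σ over the event: 1·1/8 + 3·1/8 + 7·1/8 + 9·1/8 + 11·1/8 + 13·1/4 = 57/8.
E[D | D is odd] = (57/8) / (7/8) = 57/7.

57/7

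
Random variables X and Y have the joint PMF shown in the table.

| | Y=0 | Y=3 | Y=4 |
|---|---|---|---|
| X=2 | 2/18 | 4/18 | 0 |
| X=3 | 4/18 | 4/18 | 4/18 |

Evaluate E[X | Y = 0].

8/3

P(Y = 0) = 1/3.
Σ X·P over the event = 2·(2/18) + 3·(4/18) = 8/9.
E[X | Y = 0] = (8/9) / (1/3) = 8/3.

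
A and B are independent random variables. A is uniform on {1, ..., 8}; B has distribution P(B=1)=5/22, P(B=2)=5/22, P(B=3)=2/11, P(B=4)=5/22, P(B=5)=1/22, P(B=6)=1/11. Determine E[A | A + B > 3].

P(A + B > 3) = 161/176.
Summing A·P(x,y) over outcomes with A + B > 3 gives 193/44.
E[A | A + B > 3] = (193/44) / (161/176) = 772/161.

772/161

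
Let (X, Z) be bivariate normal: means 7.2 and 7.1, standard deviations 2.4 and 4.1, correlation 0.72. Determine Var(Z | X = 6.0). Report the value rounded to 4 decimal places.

The conditional variance in a bivariate normal is σ_Z²(1 − ρ²), independent of x.
Var(Z | X=6.0) = (4.1)²·(1 − (0.72)²) = 16.81·0.4816 = 8.0957.

8.0957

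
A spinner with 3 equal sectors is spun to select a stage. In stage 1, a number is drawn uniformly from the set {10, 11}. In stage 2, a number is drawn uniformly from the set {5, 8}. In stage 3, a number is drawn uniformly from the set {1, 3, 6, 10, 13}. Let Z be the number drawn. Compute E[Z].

118/15

E[Z | stage 1] = (10+11)/2 = 21/2.
E[Z | stage 2] = (5+8)/2 = 13/2.
E[Z | stage 3] = (1+3+6+10+13)/5 = 33/5.
By the law of total expectation,
E[Z] = (1/3)·(21/2) + (1/3)·(13/2) + (1/3)·(33/5) = 118/15.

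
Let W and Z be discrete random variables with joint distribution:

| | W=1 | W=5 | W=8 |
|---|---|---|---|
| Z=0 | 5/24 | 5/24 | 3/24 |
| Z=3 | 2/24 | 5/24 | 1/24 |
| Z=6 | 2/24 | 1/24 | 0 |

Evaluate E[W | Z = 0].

54/13

P(Z = 0) = 13/24.
Σ W·P over the event = 1·(5/24) + 5·(5/24) + 8·(3/24) = 9/4.
E[W | Z = 0] = (9/4) / (13/24) = 54/13.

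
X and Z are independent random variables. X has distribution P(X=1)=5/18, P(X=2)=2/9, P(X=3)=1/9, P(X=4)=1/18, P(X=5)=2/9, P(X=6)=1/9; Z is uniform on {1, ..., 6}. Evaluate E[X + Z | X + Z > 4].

P(X + Z > 4) = 83/108.
Summing (X+Z)·P(x,y) over outcomes with X + Z > 4 gives 209/36.
E[X + Z | X + Z > 4] = (209/36) / (83/108) = 627/83.

627/83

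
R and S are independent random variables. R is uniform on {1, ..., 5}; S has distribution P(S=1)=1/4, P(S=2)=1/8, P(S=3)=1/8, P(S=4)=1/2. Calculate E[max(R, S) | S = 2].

P(S = 2) = 1/8.
Summing max(R,S)·P(x,y) over outcomes with S = 2 gives 2/5.
E[max(R, S) | S = 2] = (2/5) / (1/8) = 16/5.

16/5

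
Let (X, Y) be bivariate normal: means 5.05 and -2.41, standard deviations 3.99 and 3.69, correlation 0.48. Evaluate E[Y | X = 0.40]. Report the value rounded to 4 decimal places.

For a bivariate normal, E[Y | X=x] = μ_Y + ρ·(σ_Y/σ_X)·(x − μ_X).
E[Y | X=0.40] = -2.41 + (0.48)·(3.69/3.99)·(0.40 − (5.05)) = -2.41 + (0.44391)·(-4.65) = -4.4742.

-4.4742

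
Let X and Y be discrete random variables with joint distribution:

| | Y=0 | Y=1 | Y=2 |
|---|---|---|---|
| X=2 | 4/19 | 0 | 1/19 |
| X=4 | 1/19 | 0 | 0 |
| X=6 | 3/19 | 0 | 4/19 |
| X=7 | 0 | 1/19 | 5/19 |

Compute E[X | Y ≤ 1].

P(Y ≤ 1) = 9/19.
Σ X·P over the event = 2·(4/19) + 4·(1/19) + 6·(3/19) + 7·(1/19) = 37/19.
E[X | Y ≤ 1] = (37/19) / (9/19) = 37/9.

37/9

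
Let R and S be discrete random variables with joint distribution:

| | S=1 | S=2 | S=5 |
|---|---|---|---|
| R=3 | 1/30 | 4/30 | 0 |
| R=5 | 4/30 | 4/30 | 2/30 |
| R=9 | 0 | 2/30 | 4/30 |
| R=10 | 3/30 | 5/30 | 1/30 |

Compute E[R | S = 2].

P(S = 2) = 1/2.
Summing R·P(R=x,S=y) over the conditioning event gives 10/3.
E[R | S = 2] = (10/3) / (1/2) = 20/3.

20/3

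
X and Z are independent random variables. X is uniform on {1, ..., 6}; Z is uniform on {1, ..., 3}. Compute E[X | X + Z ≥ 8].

Outcomes with X + Z ≥ 8: (5,3), (6,2), (6,3), each with probability 1/18.
E[X | X + Z ≥ 8] = (5 + 6 + 6) / 3 = 17/3.

17/3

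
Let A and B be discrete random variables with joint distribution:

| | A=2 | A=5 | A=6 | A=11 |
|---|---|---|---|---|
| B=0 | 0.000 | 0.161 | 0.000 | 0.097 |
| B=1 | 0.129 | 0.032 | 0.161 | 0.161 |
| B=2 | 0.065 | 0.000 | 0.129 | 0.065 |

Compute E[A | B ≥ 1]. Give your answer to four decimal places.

P(B ≥ 1) = 0.742.
Σ A·P over the event = 2·(0.129) + 2·(0.065) + 5·(0.032) + 6·(0.161) + 6·(0.129) + 11·(0.161) + 11·(0.065) = 4.774.
E[A | B ≥ 1] = (4.774) / (0.742) = 6.4340.

6.4340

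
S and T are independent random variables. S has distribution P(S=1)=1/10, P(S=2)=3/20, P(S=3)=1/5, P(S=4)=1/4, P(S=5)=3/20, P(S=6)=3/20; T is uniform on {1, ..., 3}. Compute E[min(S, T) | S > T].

81/44

P(S > T) = 11/15.
Summing min(S,T)·P(x,y) over outcomes with S > T gives 27/20.
E[min(S, T) | S > T] = (27/20) / (11/15) = 81/44.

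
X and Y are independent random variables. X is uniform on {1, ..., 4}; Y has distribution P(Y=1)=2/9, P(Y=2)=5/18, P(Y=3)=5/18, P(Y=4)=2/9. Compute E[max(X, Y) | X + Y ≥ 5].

11/3

P(X + Y ≥ 5) = 5/8.
Summing max(X,Y)·P(x,y) over outcomes with X + Y ≥ 5 gives 55/24.
E[max(X, Y) | X + Y ≥ 5] = (55/24) / (5/8) = 11/3.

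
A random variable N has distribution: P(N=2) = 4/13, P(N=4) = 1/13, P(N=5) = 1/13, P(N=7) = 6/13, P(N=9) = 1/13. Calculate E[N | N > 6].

P(N > 6) = 7/13.
Σ over the event: 7·6/13 + 9·1/13 = 51/13.
E[N | N > 6] = (51/13) / (7/13) = 51/7.

51/7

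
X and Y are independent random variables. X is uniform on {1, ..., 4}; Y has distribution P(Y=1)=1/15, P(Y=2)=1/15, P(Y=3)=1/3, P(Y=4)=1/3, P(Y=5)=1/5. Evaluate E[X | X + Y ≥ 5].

68/25

P(X + Y ≥ 5) = 5/6.
Summing X·P(x,y) over outcomes with X + Y ≥ 5 gives 34/15.
E[X | X + Y ≥ 5] = (34/15) / (5/6) = 68/25.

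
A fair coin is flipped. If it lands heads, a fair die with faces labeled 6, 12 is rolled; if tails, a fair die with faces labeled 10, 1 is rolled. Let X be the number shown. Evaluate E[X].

E[X | heads] = (6+12)/2 = 9.
E[X | tails] = (10+1)/2 = 11/2.
E[X] = (1/2)·(9) + (1/2)·(11/2) = 29/4.

29/4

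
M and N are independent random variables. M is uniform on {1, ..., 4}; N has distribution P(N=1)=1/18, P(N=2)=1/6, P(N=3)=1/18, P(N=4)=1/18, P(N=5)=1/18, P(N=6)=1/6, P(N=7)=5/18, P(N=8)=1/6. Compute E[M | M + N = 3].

P(M + N = 3) = 1/18.
Summing M·P(x,y) over outcomes with M + N = 3 gives 5/72.
E[M | M + N = 3] = (5/72) / (1/18) = 5/4.

5/4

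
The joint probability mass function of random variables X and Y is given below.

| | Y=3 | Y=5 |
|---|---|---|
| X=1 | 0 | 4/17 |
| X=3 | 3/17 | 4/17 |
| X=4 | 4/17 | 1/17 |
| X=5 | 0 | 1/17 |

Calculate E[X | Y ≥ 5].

P(Y ≥ 5) = 10/17.
Σ X·P over the event = 1·(4/17) + 3·(4/17) + 4·(1/17) + 5·(1/17) = 25/17.
E[X | Y ≥ 5] = (25/17) / (10/17) = 5/2.

5/2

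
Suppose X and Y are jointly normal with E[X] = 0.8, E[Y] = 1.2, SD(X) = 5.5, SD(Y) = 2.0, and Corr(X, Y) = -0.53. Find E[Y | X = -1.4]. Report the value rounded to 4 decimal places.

1.6240

The regression of Y on X has slope ρ·σ_Y/σ_X and passes through (μ_X, μ_Y).
E[Y | X=-1.4] = 1.2 + (-0.53)·(2.0/5.5)·(-1.4 − (0.8)) = 1.2 + (-0.19273)·(-2.2) = 1.6240.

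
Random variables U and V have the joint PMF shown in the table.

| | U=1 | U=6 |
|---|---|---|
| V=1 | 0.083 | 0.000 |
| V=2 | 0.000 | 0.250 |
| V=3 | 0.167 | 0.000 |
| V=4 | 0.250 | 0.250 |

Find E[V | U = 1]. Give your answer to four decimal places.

3.1680

P(U = 1) = 0.500.
Σ V·P over the event = 1·(0.083) + 3·(0.167) + 4·(0.250) = 1.584.
E[V | U = 1] = (1.584) / (0.500) = 3.1680.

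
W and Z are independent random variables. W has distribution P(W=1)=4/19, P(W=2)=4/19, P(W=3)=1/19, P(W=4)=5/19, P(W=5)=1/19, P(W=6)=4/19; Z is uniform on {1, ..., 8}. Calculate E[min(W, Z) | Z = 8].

64/19

P(Z = 8) = 1/8.
Summing min(W,Z)·P(x,y) over outcomes with Z = 8 gives 8/19.
E[min(W, Z) | Z = 8] = (8/19) / (1/8) = 64/19.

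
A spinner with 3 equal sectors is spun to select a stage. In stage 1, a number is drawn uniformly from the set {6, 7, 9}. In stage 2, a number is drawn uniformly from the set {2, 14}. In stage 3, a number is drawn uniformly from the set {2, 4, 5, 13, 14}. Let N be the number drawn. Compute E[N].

E[N | stage 1] = (6+7+9)/3 = 22/3.
E[N | stage 2] = (2+14)/2 = 8.
E[N | stage 3] = (2+4+5+13+14)/5 = 38/5.
By the law of total expectation,
E[N] = (1/3)·(22/3) + (1/3)·(8) + (1/3)·(38/5) = 344/45.

344/45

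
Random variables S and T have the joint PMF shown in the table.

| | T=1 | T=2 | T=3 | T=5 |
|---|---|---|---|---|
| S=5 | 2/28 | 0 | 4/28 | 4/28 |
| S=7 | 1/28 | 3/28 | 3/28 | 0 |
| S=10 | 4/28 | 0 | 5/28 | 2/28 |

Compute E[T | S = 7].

P(S = 7) = 1/4.
Σ T·P over the event = 1·(1/28) + 2·(3/28) + 3·(3/28) = 4/7.
E[T | S = 7] = (4/7) / (1/4) = 16/7.

16/7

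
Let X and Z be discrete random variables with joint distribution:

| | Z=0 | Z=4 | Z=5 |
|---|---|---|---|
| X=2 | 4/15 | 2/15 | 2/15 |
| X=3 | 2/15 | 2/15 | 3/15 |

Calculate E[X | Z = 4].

P(Z = 4) = 4/15.
Σ X·P over the event = 2·(2/15) + 3·(2/15) = 2/3.
E[X | Z = 4] = (2/3) / (4/15) = 5/2.

5/2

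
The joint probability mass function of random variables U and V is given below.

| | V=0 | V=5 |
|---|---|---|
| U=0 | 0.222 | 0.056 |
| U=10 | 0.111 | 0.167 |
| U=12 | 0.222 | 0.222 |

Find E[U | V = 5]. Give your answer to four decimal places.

P(V = 5) = 0.445.
Σ U·P over the event = 0·(0.056) + 10·(0.167) + 12·(0.222) = 4.334.
E[U | V = 5] = (4.334) / (0.445) = 9.7393.

9.7393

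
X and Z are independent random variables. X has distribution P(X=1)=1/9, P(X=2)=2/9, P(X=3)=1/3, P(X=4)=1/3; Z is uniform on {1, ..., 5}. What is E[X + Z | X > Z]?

P(X > Z) = 17/45.
Summing (X+Z)·P(x,y) over outcomes with X > Z gives 29/15.
E[X + Z | X > Z] = (29/15) / (17/45) = 87/17.

87/17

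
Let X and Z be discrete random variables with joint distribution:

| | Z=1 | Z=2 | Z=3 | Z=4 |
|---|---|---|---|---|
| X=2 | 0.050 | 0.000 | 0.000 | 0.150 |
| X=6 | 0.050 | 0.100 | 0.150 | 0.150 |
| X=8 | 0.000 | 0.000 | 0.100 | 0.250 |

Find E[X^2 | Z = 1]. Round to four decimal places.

P(Z = 1) = 0.100.
Σ X^2·P over the event = 4·(0.050) + 36·(0.050) = 2.000.
E[X^2 | Z = 1] = (2.000) / (0.100) = 20.0000.

20.0000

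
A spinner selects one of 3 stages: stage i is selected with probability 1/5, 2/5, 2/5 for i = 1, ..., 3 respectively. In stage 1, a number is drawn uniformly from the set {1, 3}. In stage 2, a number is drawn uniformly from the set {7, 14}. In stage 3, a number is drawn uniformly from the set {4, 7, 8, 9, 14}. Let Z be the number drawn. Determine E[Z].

199/25

E[Z | stage 1] = (1+3)/2 = 2.
E[Z | stage 2] = (7+14)/2 = 21/2.
E[Z | stage 3] = (4+7+8+9+14)/5 = 42/5.
E[Z] = (1/5)·(2) + (2/5)·(21/2) + (2/5)·(42/5) = 199/25.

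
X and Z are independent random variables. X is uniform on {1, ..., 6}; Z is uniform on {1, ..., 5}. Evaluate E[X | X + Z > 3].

P(X + Z > 3) = 9/10.
Summing X·P(x,y) over outcomes with X + Z > 3 gives 101/30.
E[X | X + Z > 3] = (101/30) / (9/10) = 101/27.

101/27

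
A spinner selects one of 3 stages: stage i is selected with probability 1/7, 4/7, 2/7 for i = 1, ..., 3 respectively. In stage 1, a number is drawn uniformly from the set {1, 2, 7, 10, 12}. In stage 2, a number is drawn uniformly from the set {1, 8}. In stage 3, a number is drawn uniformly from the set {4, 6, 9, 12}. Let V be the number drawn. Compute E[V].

E[V | stage 1] = (1+2+7+10+12)/5 = 32/5.
E[V | stage 2] = (1+8)/2 = 9/2.
E[V | stage 3] = (4+6+9+12)/4 = 31/4.
E[V] = (1/7)·(32/5) + (4/7)·(9/2) + (2/7)·(31/4) = 57/10.

57/10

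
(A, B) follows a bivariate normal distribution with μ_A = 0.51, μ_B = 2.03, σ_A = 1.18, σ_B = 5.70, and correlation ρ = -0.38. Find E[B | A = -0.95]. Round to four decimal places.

For a bivariate normal, E[B | A=x] = μ_B + ρ·(σ_B/σ_A)·(x − μ_A).
E[B | A=-0.95] = 2.03 + (-0.38)·(5.70/1.18)·(-0.95 − (0.51)) = 2.03 + (-1.8356)·(-1.46) = 4.7100.

4.7100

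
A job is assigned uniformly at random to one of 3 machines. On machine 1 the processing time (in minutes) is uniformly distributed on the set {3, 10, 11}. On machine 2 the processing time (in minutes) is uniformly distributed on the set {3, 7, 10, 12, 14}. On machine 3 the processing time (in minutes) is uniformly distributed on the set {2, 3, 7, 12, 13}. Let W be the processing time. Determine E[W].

41/5

E[W | machine 1] = (3+10+11)/3 = 8.
E[W | machine 2] = (3+7+10+12+14)/5 = 46/5.
E[W | machine 3] = (2+3+7+12+13)/5 = 37/5.
E[W] = (1/3)·(8) + (1/3)·(46/5) + (1/3)·(37/5) = 41/5.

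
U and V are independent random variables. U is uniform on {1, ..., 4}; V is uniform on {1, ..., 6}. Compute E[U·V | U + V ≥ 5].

65/6

P(U + V ≥ 5) = 3/4.
Summing UV·P(x,y) over outcomes with U + V ≥ 5 gives 65/8.
E[U·V | U + V ≥ 5] = (65/8) / (3/4) = 65/6.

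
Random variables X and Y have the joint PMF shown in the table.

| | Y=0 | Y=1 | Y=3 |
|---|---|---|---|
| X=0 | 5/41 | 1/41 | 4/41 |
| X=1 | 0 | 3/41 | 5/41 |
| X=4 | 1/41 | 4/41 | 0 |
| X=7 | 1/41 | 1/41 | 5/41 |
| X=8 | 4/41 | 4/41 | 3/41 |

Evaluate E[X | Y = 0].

P(Y = 0) = 11/41.
Σ X·P over the event = 0·(5/41) + 4·(1/41) + 7·(1/41) + 8·(4/41) = 43/41.
E[X | Y = 0] = (43/41) / (11/41) = 43/11.

43/11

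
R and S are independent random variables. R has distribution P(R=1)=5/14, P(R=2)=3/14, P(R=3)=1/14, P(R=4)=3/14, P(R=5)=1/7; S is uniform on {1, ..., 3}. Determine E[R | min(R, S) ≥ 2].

P(min(R, S) ≥ 2) = 3/7.
Summing R·P(x,y) over outcomes with min(R, S) ≥ 2 gives 31/21.
E[R | min(R, S) ≥ 2] = (31/21) / (3/7) = 31/9.

31/9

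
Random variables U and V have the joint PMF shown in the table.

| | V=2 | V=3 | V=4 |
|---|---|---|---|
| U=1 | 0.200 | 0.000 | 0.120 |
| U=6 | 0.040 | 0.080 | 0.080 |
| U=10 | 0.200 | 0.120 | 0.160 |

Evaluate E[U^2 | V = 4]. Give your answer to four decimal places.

P(V = 4) = 0.360.
Σ U^2·P over the event = 1·(0.120) + 36·(0.080) + 100·(0.160) = 19.000.
E[U^2 | V = 4] = (19.000) / (0.360) = 52.7778.

52.7778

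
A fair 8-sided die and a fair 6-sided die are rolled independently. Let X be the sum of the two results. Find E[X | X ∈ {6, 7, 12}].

54/7

P(X ∈ {6, 7, 12}) = 7/24.
Σ over the event: 6·5/48 + 7·1/8 + 12·1/16 = 9/4.
E[X | X ∈ {6, 7, 12}] = (9/4) / (7/24) = 54/7.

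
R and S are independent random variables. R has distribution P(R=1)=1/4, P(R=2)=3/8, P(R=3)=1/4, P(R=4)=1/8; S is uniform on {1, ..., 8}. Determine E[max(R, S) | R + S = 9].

P(R + S = 9) = 1/8.
Summing max(R,S)·P(x,y) over outcomes with R + S = 9 gives 27/32.
E[max(R, S) | R + S = 9] = (27/32) / (1/8) = 27/4.

27/4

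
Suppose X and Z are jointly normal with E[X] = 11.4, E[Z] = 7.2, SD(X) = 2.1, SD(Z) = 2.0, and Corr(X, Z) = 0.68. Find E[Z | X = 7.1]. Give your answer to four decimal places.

The regression of Z on X has slope ρ·σ_Z/σ_X and passes through (μ_X, μ_Z).
E[Z | X=7.1] = 7.2 + (0.68)·(2.0/2.1)·(7.1 − (11.4)) = 7.2 + (0.64762)·(-4.3) = 4.4152.

4.4152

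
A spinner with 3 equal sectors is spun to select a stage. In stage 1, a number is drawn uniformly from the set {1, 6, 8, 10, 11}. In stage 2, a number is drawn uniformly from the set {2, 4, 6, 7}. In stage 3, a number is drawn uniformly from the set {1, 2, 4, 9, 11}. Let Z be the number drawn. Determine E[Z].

347/60

E[Z | stage 1] = (1+6+8+10+11)/5 = 36/5.
E[Z | stage 2] = (2+4+6+7)/4 = 19/4.
E[Z | stage 3] = (1+2+4+9+11)/5 = 27/5.
E[Z] = (1/3)·(36/5) + (1/3)·(19/4) + (1/3)·(27/5) = 347/60.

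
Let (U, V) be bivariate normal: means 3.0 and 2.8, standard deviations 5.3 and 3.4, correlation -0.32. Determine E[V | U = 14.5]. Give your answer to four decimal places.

For a bivariate normal, E[V | U=x] = μ_V + ρ·(σ_V/σ_U)·(x − μ_U).
E[V | U=14.5] = 2.8 + (-0.32)·(3.4/5.3)·(14.5 − (3.0)) = 2.8 + (-0.205283)·(11.5) = 0.4392.

0.4392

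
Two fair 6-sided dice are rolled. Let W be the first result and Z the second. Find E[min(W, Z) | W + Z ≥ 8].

P(W + Z ≥ 8) = 5/12.
Summing min(W,Z)·P(x,y) over outcomes with W + Z ≥ 8 gives 19/12.
E[min(W, Z) | W + Z ≥ 8] = (19/12) / (5/12) = 19/5.

19/5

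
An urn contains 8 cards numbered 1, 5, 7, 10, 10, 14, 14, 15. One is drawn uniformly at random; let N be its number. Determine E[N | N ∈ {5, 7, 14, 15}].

P(N ∈ {5, 7, 14, 15}) = 5/8.
Σ over the event: 5·1/8 + 7·1/8 + 14·1/4 + 15·1/8 = 55/8.
E[N | N ∈ {5, 7, 14, 15}] = (55/8) / (5/8) = 11.

11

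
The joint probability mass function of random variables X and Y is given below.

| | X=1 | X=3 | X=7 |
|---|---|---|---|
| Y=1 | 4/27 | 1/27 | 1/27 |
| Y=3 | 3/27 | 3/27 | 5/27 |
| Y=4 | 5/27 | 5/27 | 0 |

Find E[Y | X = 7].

8/3

P(X = 7) = 2/9.
Summing Y·P(X=x,Y=y) over the conditioning event gives 16/27.
E[Y | X = 7] = (16/27) / (2/9) = 8/3.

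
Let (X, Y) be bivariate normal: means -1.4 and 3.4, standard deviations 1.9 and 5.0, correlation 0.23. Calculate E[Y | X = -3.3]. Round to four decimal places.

For a bivariate normal, E[Y | X=x] = μ_Y + ρ·(σ_Y/σ_X)·(x − μ_X).
E[Y | X=-3.3] = 3.4 + (0.23)·(5.0/1.9)·(-3.3 − (-1.4)) = 3.4 + (0.60526)·(-1.9) = 2.2500.

2.2500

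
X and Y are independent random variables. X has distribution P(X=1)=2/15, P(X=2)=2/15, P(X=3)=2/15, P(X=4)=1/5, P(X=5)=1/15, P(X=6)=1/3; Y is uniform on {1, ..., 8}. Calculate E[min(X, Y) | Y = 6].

59/15

P(Y = 6) = 1/8.
Summing min(X,Y)·P(x,y) over outcomes with Y = 6 gives 59/120.
E[min(X, Y) | Y = 6] = (59/120) / (1/8) = 59/15.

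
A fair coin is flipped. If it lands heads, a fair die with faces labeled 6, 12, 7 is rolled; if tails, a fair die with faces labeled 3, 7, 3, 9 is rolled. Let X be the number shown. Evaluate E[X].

83/12

E[X | heads] = (6+12+7)/3 = 25/3.
E[X | tails] = (3+7+3+9)/4 = 11/2.
By the law of total expectation,
E[X] = (1/2)·(25/3) + (1/2)·(11/2) = 83/12.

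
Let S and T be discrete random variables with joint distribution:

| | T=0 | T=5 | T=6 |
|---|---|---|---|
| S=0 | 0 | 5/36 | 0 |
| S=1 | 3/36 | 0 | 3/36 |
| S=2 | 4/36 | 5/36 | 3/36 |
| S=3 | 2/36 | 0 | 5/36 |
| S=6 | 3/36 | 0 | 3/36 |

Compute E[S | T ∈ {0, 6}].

77/26

P(T ∈ {0, 6}) = 13/18.
Σ S·P over the event = 1·(3/36) + 1·(3/36) + 2·(4/36) + 2·(3/36) + 3·(2/36) + 3·(5/36) + 6·(3/36) + 6·(3/36) = 77/36.
E[S | T ∈ {0, 6}] = (77/36) / (13/18) = 77/26.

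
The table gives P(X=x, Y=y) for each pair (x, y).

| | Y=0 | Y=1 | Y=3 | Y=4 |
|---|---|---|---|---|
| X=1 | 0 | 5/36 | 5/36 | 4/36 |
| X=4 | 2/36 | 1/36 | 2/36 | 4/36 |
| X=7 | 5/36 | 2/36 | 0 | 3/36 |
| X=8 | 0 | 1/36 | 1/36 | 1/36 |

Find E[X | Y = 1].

31/9

P(Y = 1) = 1/4.
Σ X·P over the event = 1·(5/36) + 4·(1/36) + 7·(2/36) + 8·(1/36) = 31/36.
E[X | Y = 1] = (31/36) / (1/4) = 31/9.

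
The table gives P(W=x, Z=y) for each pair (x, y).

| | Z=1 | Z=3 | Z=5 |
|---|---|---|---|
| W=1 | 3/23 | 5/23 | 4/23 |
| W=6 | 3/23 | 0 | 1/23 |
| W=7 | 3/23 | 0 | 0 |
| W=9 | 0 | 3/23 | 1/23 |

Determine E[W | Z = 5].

19/6

P(Z = 5) = 6/23.
Σ W·P over the event = 1·(4/23) + 6·(1/23) + 9·(1/23) = 19/23.
E[W | Z = 5] = (19/23) / (6/23) = 19/6.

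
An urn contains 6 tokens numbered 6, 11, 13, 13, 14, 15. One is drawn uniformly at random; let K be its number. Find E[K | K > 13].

P(K > 13) = 1/3.
Σ over the event: 14·1/6 + 15·1/6 = 29/6.
E[K | K > 13] = (29/6) / (1/3) = 29/2.

29/2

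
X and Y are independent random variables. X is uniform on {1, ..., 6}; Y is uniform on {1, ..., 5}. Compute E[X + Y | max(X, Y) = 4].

Outcomes with max(X, Y) = 4: (1,4), (2,4), (3,4), (4,1), (4,2), (4,3), (4,4), each with probability 1/30.
E[X + Y | max(X, Y) = 4] = (5 + 6 + 7 + 5 + 6 + 7 + 8) / 7 = 44/7.

44/7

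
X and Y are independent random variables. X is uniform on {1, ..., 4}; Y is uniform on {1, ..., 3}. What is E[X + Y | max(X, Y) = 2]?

10/3

Outcomes with max(X, Y) = 2: (1,2), (2,1), (2,2), each with probability 1/12.
E[X + Y | max(X, Y) = 2] = (3 + 3 + 4) / 3 = 10/3.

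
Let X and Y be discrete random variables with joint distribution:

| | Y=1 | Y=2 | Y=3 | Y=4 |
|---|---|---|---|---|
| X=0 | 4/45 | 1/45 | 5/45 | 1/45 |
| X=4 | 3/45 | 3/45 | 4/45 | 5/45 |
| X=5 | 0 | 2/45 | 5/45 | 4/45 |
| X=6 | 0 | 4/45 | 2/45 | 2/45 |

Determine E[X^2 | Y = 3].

P(Y = 3) = 16/45.
Summing X^2·P(X=x,Y=y) over the conditioning event gives 29/5.
E[X^2 | Y = 3] = (29/5) / (16/45) = 261/16.

261/16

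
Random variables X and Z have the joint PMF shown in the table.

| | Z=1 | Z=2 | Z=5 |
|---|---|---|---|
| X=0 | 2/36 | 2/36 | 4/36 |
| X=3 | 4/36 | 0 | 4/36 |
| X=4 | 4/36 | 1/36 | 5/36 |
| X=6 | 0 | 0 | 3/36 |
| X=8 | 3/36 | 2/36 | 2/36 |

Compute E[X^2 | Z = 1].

P(Z = 1) = 13/36.
Σ X^2·P over the event = 0·(2/36) + 9·(4/36) + 16·(4/36) + 64·(3/36) = 73/9.
E[X^2 | Z = 1] = (73/9) / (13/36) = 292/13.

292/13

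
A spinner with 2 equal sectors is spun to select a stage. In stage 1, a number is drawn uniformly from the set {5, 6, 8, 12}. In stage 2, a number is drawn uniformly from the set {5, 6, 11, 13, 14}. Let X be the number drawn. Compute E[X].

E[X | stage 1] = (5+6+8+12)/4 = 31/4.
E[X | stage 2] = (5+6+11+13+14)/5 = 49/5.
E[X] = (1/2)·(31/4) + (1/2)·(49/5) = 351/40.

351/40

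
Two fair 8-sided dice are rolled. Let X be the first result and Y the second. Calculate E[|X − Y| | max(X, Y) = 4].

12/7

Outcomes with max(X, Y) = 4: (1,4), (2,4), (3,4), (4,1), (4,2), (4,3), (4,4), each with probability 1/64.
E[|X − Y| | max(X, Y) = 4] = (3 + 2 + 1 + 3 + 2 + 1 + 0) / 7 = 12/7.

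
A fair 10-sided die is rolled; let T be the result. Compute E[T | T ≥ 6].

8

Given T ≥ 6, T is equally likely to be any of {6, 7, 8, 9, 10}.
E[T | T ≥ 6] = (6 + 7 + 8 + 9 + 10) / 5 = 8.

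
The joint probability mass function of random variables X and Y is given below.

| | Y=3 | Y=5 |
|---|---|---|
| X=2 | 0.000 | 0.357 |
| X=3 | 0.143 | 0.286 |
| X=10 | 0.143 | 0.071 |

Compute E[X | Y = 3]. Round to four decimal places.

P(Y = 3) = 0.286.
Σ X·P over the event = 3·(0.143) + 10·(0.143) = 1.859.
E[X | Y = 3] = (1.859) / (0.286) = 6.5000.

6.5000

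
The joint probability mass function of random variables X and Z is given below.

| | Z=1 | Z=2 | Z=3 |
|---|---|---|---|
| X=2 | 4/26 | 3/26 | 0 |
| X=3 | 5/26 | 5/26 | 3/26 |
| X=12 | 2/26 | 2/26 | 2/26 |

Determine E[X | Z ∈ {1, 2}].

92/21

P(Z ∈ {1, 2}) = 21/26.
Σ X·P over the event = 2·(4/26) + 2·(3/26) + 3·(5/26) + 3·(5/26) + 12·(2/26) + 12·(2/26) = 46/13.
E[X | Z ∈ {1, 2}] = (46/13) / (21/26) = 92/21.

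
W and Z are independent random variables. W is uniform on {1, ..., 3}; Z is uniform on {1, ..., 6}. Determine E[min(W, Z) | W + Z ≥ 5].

25/12

P(W + Z ≥ 5) = 2/3.
Summing min(W,Z)·P(x,y) over outcomes with W + Z ≥ 5 gives 25/18.
E[min(W, Z) | W + Z ≥ 5] = (25/18) / (2/3) = 25/12.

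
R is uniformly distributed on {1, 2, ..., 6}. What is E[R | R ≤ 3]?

Given R ≤ 3, R is equally likely to be any of {1, 2, 3}.
E[R | R ≤ 3] = (1 + 2 + 3) / 3 = 2.

2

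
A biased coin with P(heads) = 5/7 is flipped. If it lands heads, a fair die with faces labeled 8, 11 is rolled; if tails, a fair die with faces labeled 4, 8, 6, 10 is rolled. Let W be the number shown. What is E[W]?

123/14

E[W | heads] = (8+11)/2 = 19/2.
E[W | tails] = (4+8+6+10)/4 = 7.
E[W] = (5/7)·(19/2) + (2/7)·(7) = 123/14.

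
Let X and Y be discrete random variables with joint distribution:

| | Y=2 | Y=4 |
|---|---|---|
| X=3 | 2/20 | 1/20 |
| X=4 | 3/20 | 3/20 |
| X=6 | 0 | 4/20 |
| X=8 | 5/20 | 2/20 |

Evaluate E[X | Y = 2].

P(Y = 2) = 1/2.
Σ X·P over the event = 3·(2/20) + 4·(3/20) + 8·(5/20) = 29/10.
E[X | Y = 2] = (29/10) / (1/2) = 29/5.

29/5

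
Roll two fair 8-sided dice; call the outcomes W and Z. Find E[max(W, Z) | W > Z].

6

P(W > Z) = 7/16.
Summing max(W,Z)·P(x,y) over outcomes with W > Z gives 21/8.
E[max(W, Z) | W > Z] = (21/8) / (7/16) = 6.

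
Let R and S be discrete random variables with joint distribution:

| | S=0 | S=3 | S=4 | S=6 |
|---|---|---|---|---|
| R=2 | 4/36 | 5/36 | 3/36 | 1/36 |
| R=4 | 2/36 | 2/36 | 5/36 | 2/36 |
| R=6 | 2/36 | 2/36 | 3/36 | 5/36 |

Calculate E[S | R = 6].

P(R = 6) = 1/3.
Σ S·P over the event = 0·(2/36) + 3·(2/36) + 4·(3/36) + 6·(5/36) = 4/3.
E[S | R = 6] = (4/3) / (1/3) = 4.

4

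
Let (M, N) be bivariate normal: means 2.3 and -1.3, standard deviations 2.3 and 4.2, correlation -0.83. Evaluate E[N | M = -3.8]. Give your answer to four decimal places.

7.9455

For a bivariate normal, E[N | M=x] = μ_N + ρ·(σ_N/σ_M)·(x − μ_M).
E[N | M=-3.8] = -1.3 + (-0.83)·(4.2/2.3)·(-3.8 − (2.3)) = -1.3 + (-1.51565)·(-6.1) = 7.9455.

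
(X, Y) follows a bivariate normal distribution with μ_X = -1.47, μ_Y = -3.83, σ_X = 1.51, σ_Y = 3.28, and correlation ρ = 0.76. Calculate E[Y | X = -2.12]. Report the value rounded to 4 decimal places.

The regression of Y on X has slope ρ·σ_Y/σ_X and passes through (μ_X, μ_Y).
E[Y | X=-2.12] = -3.83 + (0.76)·(3.28/1.51)·(-2.12 − (-1.47)) = -3.83 + (1.6509)·(-0.65) = -4.9031.

-4.9031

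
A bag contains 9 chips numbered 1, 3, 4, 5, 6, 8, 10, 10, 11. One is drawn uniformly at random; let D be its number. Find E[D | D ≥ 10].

31/3

P(D ≥ 10) = 1/3.
Σ over the event: 10·2/9 + 11·1/9 = 31/9.
E[D | D ≥ 10] = (31/9) / (1/3) = 31/3.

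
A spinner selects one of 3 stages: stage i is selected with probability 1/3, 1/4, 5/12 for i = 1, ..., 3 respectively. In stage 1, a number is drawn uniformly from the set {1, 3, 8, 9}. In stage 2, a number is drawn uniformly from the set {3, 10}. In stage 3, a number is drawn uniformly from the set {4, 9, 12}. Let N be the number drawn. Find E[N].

493/72

E[N | stage 1] = (1+3+8+9)/4 = 21/4.
E[N | stage 2] = (3+10)/2 = 13/2.
E[N | stage 3] = (4+9+12)/3 = 25/3.
By the law of total expectation,
E[N] = (1/3)·(21/4) + (1/4)·(13/2) + (5/12)·(25/3) = 493/72.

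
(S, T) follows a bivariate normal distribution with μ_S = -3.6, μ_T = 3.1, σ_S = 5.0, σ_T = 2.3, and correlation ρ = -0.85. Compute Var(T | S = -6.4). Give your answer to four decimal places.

Var(T | S=x) = (1 − ρ²)·σ_T².
Var(T | S=-6.4) = (2.3)²·(1 − (-0.85)²) = 5.29·0.2775 = 1.4680.

1.4680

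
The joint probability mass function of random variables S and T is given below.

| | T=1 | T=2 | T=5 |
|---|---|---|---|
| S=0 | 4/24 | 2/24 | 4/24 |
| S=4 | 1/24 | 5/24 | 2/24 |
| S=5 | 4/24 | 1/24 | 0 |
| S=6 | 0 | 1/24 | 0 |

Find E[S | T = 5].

4/3

P(T = 5) = 1/4.
Σ S·P over the event = 0·(4/24) + 4·(2/24) = 1/3.
E[S | T = 5] = (1/3) / (1/4) = 4/3.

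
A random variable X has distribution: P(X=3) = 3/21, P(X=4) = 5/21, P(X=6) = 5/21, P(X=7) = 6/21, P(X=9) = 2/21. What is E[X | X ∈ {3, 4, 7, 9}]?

P(X ∈ {3, 4, 7, 9}) = 16/21.
Σ over the event: 3·1/7 + 4·5/21 + 7·2/7 + 9·2/21 = 89/21.
E[X | X ∈ {3, 4, 7, 9}] = (89/21) / (16/21) = 89/16.

89/16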